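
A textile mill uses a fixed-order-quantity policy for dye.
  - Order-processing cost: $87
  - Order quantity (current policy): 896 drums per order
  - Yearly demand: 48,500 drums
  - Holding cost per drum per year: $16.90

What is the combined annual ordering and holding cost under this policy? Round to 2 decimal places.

$12,280.46

Ordering: D/Q × S = 48,500/896 × $87 = $4,709.26
Holding:  Q/2 × H = 896/2 × $16.9 = $7,571.20
Total = $4,709.26 + $7,571.20 = $12,280.46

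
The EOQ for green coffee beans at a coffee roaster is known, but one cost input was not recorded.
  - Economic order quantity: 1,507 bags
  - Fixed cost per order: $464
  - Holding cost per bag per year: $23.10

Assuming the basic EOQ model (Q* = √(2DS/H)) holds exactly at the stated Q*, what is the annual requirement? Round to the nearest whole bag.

56,531 bags per year

EOQ relation: Q² = 2DS/H, so rearrange for the unknown.
D = Q²H / (2S) = 1,507² × 23.1 / (2 × 464) = 56,531.50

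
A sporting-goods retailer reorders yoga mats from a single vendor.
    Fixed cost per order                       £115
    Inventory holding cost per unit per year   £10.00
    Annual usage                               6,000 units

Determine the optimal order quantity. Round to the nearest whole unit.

371 units

2DS/H = 2·6,000·115/10 = 138,000.00
EOQ = √138,000.00 ≈ 371.48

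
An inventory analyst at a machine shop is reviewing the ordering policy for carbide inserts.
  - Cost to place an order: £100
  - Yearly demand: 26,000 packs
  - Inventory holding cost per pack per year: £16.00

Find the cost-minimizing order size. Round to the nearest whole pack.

Optimal lot size Q* = (2 × 26,000 × £100 / £16)^½ ≈ 570.09

570 packs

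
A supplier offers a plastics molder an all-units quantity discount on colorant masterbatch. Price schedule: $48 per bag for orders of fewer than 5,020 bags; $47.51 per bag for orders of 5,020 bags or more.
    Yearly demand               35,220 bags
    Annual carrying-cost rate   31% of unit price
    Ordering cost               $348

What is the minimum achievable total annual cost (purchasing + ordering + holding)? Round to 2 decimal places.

H₁ = 31%×$48 = $14.8800;  H₂ = 31%×$47.51 = $14.7281
EOQ₁ = √(2×35,220×348/14.8800) = 1,283.51  (< 5,020, feasible at tier 1)
EOQ₂ = √(2×35,220×348/14.7281) = 1,290.11  (< 5,020 → use Q = 5,020 at tier-2 price)
TC(tier 1 (EOQ₁), Q≈1,283.5) = $1,709,658.57
TC(tier 2, Q≈5,020.0) = $1,712,711.28
Minimum at tier 1 (EOQ₁): $1,709,658.57

$1,709,658.57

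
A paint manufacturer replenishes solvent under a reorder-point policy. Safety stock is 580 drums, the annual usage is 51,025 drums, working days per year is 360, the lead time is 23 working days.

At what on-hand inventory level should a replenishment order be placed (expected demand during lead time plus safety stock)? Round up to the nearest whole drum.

Daily demand d = 51,025 / 360 = 141.736 drums/day
Demand during lead time = 141.736 × 23 = 3,259.93
Reorder point = 3,259.93 + 580 = 3,839.93 → round up

3,840 drums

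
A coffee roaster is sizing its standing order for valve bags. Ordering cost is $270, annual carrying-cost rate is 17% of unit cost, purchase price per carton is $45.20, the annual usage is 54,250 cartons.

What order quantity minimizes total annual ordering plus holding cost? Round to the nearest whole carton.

1,953 cartons

Carrying cost H = $45.2 × 17% = $7.6840/carton/yr
Optimal lot size Q* = (2 × 54,250 × $270 / $7.684)^½ ≈ 1,952.55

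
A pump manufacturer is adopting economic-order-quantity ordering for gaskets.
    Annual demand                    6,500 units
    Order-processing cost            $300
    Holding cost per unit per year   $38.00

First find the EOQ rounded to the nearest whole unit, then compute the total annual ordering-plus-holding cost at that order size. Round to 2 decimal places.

$12,173.75

Optimal lot size Q* = (2 × 6,500 × $300 / $38)^½ ≈ 320.36 → Q = 320 units
Orders/yr = 6,500/320 = 20.312; ordering cost = 20.312 × $300 = $6,093.75
Average inventory = 320/2 = 160; holding cost = 160 × $38 = $6,080.00
Total = $6,093.75 + $6,080.00 = $12,173.75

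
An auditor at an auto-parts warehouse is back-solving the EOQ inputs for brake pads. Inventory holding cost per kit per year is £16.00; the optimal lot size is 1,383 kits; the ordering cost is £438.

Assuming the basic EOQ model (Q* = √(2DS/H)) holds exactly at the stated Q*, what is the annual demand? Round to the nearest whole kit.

34,935 kits per year

From Q* = √(2DS/H) ⇒ Q*² = 2DS/H.
D = Q²H / (2S) = 1,383² × 16 / (2 × 438) = 34,934.96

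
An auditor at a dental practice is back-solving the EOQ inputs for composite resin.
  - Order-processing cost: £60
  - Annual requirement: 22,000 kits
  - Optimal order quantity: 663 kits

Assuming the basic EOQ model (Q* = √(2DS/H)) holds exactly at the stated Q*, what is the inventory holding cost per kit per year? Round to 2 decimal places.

£6.01

EOQ relation: Q² = 2DS/H, so rearrange for the unknown.
H = 2DS / Q² = 2 × 22,000 × 60 / 663² = 6.0059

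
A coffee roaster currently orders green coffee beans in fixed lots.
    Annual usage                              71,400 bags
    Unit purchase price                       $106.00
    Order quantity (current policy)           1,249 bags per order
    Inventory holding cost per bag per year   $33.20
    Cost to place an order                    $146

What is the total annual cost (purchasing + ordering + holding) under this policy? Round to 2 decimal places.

Annual ordering cost = (D/Q)·S = (71,400/1,249) × 146 = $8,346.20
Annual holding cost  = (Q/2)·H = (1,249/2) × 33.2 = $20,733.40
Purchase cost = D·C = 71,400 × 106 = $7,568,400.00
Total = $8,346.20 + $20,733.40 + $7,568,400.00 = $7,597,479.60

$7,597,479.60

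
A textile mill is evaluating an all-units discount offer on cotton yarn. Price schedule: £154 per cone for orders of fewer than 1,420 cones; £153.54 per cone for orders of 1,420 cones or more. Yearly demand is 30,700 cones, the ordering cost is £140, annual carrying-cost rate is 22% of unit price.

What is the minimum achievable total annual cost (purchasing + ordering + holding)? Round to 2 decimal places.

H₁ = 22%×£154 = £33.8800;  H₂ = 22%×£153.54 = £33.7788
EOQ₁ = √(2×30,700×140/33.8800) = 503.71  (< 1,420, feasible at tier 1)
EOQ₂ = √(2×30,700×140/33.7788) = 504.46  (< 1,420 → use Q = 1,420 at tier-2 price)
TC(tier 1 (EOQ₁), Q≈503.7) = £4,744,865.53
TC(tier 2, Q≈1,420.0) = £4,740,687.71
Minimum at tier 2: £4,740,687.71

£4,740,687.71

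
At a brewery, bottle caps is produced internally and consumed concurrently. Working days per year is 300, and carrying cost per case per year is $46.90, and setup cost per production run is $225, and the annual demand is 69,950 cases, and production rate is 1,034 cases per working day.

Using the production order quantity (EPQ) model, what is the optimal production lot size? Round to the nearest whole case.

Daily demand d = 69,950/300 = 233.167; p = 1034; 1 − d/p = 0.77450
EPQ = √(2DS / (H(1 − d/p)))
    = √(2 × 69,950 × 225 / (46.9 × 0.77450)) ≈ 930.90

931 cases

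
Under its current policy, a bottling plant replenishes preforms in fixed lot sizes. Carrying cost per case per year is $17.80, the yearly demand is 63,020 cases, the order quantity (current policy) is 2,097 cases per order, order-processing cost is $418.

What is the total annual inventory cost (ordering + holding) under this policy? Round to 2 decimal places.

$31,225.23

Ordering: D/Q × S = 63,020/2,097 × $418 = $12,561.93
Holding:  Q/2 × H = 2,097/2 × $17.8 = $18,663.30
Total = $12,561.93 + $18,663.30 = $31,225.23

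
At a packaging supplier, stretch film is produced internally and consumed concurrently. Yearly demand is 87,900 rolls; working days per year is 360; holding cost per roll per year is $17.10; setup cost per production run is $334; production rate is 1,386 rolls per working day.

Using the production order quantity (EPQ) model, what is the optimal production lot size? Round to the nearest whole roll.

Daily demand d = 87,900/360 = 244.167; p = 1386; 1 − d/p = 0.82383
EPQ = √(2DS / (H(1 − d/p)))
    = √(2 × 87,900 × 334 / (17.1 × 0.82383)) ≈ 2,041.57

2,042 rolls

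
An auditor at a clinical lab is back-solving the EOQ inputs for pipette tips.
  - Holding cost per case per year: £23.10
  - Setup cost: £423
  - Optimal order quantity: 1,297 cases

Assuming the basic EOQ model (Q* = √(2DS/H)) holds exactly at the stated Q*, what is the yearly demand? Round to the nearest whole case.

45,933 cases per year

EOQ relation: Q² = 2DS/H, so rearrange for the unknown.
D = Q²H / (2S) = 1,297² × 23.1 / (2 × 423) = 45,932.66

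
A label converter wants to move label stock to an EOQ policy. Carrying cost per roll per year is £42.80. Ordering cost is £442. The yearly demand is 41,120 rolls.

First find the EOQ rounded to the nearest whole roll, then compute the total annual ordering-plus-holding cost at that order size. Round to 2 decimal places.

£39,443.42

EOQ = √(2DS/H) = √(2 × 41,120 × 442 / 42.8)
    = √(849,300.93) ≈ 921.58 → Q = 922 rolls
Annual ordering cost = (D/Q)·S = (41,120/922) × 442 = £19,712.62
Annual holding cost  = (Q/2)·H = (922/2) × 42.8 = £19,730.80
Total = £19,712.62 + £19,730.80 = £39,443.42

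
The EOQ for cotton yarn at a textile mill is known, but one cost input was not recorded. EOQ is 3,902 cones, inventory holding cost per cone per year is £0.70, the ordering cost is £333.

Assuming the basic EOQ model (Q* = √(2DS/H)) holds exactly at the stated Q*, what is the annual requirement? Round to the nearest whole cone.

EOQ relation: Q² = 2DS/H, so rearrange for the unknown.
D = Q²H / (2S) = 3,902² × 0.7 / (2 × 333) = 16,002.89

16,003 cones per year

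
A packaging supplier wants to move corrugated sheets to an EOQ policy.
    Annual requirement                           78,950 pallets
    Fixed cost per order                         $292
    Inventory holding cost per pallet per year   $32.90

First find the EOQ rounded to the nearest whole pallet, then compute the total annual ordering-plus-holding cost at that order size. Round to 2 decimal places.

EOQ = √(2DS/H) = √(2 × 78,950 × 292 / 32.9)
    = √(1,401,422.49) ≈ 1,183.82 → Q = 1,184 pallets
Ordering: D/Q × S = 78,950/1,184 × $292 = $19,470.78
Holding:  Q/2 × H = 1,184/2 × $32.9 = $19,476.80
Total = $19,470.78 + $19,476.80 = $38,947.58

$38,947.58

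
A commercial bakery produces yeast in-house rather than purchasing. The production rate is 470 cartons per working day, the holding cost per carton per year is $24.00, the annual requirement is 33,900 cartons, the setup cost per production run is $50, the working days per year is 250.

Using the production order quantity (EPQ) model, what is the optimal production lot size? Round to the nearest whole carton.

446 cartons

d = 33,900/250 = 135.6000 cartons/day;  effective holding cost H(1 − d/p) = 24·(1 − 135.6000/470) = 17.07574
Q* = √(2DS / H_eff) = √(2·33,900·50 / 17.07574) ≈ 445.56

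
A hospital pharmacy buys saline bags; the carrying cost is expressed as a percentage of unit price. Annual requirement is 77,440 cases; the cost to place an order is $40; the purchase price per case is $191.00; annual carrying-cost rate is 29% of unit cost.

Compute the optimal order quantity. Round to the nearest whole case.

334 cases

Carrying cost H = $191 × 29% = $55.3900/case/yr
2DS/H = 2·77,440·40/55.39 = 111,846.90
EOQ = √111,846.90 ≈ 334.44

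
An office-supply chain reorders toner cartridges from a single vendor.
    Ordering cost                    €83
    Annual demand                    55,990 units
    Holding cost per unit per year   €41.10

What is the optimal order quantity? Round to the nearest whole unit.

476 units

2DS/H = 2·55,990·83/41.1 = 226,139.66
EOQ = √226,139.66 ≈ 475.54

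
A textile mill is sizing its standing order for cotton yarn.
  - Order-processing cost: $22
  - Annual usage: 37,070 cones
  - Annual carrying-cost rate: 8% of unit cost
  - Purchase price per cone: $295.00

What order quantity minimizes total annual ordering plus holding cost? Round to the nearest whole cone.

H = i·C = 0.08 × $295 = $23.6000 per cone-year
2DS/H = 2·37,070·22/23.6 = 69,113.56
EOQ = √69,113.56 ≈ 262.89

263 cones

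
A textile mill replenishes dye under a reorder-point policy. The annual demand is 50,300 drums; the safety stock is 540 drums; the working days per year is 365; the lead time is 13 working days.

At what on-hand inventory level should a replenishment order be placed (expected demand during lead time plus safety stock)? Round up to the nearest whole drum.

2,332 drums

Daily demand d = 50,300 / 365 = 137.808 drums/day
Demand during lead time = 137.808 × 13 = 1,791.51
Reorder point = 1,791.51 + 540 = 2,331.51 → round up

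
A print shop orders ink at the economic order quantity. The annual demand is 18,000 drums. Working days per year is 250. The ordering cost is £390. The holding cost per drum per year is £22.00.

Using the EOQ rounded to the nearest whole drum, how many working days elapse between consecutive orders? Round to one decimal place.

Optimal lot size Q* = (2 × 18,000 × £390 / £22)^½ ≈ 798.86 → Q = 799 drums
Days between orders = 250 / (D/Q) = 250 / 22.528 ≈ 11.097

11.1 days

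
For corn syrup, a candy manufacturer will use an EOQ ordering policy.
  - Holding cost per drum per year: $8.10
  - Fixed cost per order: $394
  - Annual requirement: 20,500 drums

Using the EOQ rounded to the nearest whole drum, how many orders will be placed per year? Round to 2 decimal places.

14.52 orders per year

2DS/H = 2·20,500·394/8.1 = 1,994,320.99
EOQ = √1,994,320.99 ≈ 1,412.20 → Q = 1,412
Orders per year = D/Q = 20,500 / 1,412 = 14.518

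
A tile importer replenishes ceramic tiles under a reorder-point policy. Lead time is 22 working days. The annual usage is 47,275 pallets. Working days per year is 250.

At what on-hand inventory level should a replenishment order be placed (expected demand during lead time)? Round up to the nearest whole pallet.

Daily demand d = 47,275 / 250 = 189.100 pallets/day
Demand during lead time = 189.100 × 22 = 4,160.20
Reorder point = 4,160.20 → round up

4,161 pallets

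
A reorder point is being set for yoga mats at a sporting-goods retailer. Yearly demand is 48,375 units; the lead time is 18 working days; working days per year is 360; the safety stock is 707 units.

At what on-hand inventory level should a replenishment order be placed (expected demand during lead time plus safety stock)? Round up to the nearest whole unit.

3,126 units

Daily demand d = 48,375 / 360 = 134.375 units/day
Demand during lead time = 134.375 × 18 = 2,418.75
Reorder point = 2,418.75 + 707 = 3,125.75 → round up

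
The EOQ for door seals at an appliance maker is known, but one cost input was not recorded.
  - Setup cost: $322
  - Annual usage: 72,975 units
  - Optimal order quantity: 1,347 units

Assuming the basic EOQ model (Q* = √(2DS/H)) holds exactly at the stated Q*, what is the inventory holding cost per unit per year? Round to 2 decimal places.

EOQ relation: Q² = 2DS/H, so rearrange for the unknown.
H = 2DS / Q² = 2 × 72,975 × 322 / 1,347² = 25.9015

$25.90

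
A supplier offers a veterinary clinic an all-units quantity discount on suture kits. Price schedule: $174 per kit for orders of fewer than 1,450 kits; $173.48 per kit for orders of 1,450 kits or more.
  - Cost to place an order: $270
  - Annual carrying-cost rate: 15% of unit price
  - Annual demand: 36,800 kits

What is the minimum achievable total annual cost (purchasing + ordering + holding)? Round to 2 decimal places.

H₁ = 15%×$174 = $26.1000;  H₂ = 15%×$173.48 = $26.0220
EOQ₁ = √(2×36,800×270/26.1000) = 872.57  (< 1,450, feasible at tier 1)
EOQ₂ = √(2×36,800×270/26.0220) = 873.88  (< 1,450 → use Q = 1,450 at tier-2 price)
TC(tier 1 (EOQ₁), Q≈872.6) = $6,425,974.09
TC(tier 2, Q≈1,450.0) = $6,409,782.36
Minimum at tier 2: $6,409,782.36

$6,409,782.36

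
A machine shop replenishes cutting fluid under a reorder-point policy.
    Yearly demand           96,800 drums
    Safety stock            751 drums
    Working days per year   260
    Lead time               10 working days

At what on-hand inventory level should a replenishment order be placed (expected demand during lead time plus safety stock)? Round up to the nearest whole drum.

Daily demand d = 96,800 / 260 = 372.308 drums/day
Demand during lead time = 372.308 × 10 = 3,723.08
Reorder point = 3,723.08 + 751 = 4,474.08 → round up

4,475 drums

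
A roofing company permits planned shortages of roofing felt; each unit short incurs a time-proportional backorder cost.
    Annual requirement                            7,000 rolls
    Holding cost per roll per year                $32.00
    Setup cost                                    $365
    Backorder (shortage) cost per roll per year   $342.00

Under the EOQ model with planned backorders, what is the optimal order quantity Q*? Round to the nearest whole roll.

418 rolls

Q* = √(2DS/H) · √((H + b)/b)
   = √(2 × 7,000 × 365 / 32) · √((32 + 342) / 342)
   = 399.609 × 1.0457 ≈ 417.89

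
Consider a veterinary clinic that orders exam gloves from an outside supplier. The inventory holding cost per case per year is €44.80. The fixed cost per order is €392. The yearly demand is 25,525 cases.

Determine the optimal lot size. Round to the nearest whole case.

668 cases

Q* = √(2·D·S / H) = √(2·25,525·392 / 44.8) = √446,687.5 ≈ 668.35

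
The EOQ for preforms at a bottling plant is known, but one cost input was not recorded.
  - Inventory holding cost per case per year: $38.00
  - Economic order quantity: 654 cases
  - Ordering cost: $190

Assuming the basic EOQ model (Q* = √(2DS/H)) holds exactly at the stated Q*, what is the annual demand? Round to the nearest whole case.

42,772 cases per year

From Q* = √(2DS/H) ⇒ Q*² = 2DS/H.
D = Q²H / (2S) = 654² × 38 / (2 × 190) = 42,771.60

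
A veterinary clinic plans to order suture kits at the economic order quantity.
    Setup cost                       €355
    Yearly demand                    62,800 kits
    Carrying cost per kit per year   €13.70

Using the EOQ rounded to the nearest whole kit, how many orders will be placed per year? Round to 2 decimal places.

Optimal lot size Q* = (2 × 62,800 × €355 / €13.7)^½ ≈ 1,804.05 → Q = 1,804
Orders per year = D/Q = 62,800 / 1,804 = 34.812

34.81 orders per year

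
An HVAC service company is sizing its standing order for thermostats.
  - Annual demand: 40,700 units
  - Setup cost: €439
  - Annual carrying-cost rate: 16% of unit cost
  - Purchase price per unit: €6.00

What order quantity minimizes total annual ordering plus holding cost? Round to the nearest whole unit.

6,101 units

H = i·C = 0.16 × €6 = €0.9600 per unit-year
Optimal lot size Q* = (2 × 40,700 × €439 / €0.96)^½ ≈ 6,101.11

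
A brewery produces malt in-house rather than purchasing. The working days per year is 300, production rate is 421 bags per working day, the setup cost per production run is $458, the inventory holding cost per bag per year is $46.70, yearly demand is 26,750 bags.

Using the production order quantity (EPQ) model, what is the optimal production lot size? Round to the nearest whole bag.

d = 26,750/300 = 89.1667 bags/day;  effective holding cost H(1 − d/p) = 46.7·(1 − 89.1667/421) = 36.80907
Q* = √(2DS / H_eff) = √(2·26,750·458 / 36.80907) ≈ 815.89

816 bags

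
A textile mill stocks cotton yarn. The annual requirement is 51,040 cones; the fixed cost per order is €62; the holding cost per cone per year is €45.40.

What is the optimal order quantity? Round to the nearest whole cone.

Optimal lot size Q* = (2 × 51,040 × €62 / €45.4)^½ ≈ 373.37

373 cones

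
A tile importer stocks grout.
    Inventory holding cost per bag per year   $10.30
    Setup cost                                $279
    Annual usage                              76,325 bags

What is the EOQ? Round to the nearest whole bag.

EOQ = √(2DS/H) = √(2 × 76,325 × 279 / 10.3)
    = √(4,134,888.35) ≈ 2,033.44

2,033 bags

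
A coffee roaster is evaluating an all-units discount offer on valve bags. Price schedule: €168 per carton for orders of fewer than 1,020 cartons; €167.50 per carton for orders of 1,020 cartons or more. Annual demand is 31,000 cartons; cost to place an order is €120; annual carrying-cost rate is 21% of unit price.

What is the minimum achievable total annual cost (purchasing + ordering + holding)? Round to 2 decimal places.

€5,214,086.31

H₁ = 21%×€168 = €35.2800;  H₂ = 21%×€167.50 = €35.1750
EOQ₁ = √(2×31,000×120/35.2800) = 459.22  (< 1,020, feasible at tier 1)
EOQ₂ = √(2×31,000×120/35.1750) = 459.91  (< 1,020 → use Q = 1,020 at tier-2 price)
TC(tier 1 (EOQ₁), Q≈459.2) = €5,224,201.33
TC(tier 2, Q≈1,020.0) = €5,214,086.31
Minimum at tier 2: €5,214,086.31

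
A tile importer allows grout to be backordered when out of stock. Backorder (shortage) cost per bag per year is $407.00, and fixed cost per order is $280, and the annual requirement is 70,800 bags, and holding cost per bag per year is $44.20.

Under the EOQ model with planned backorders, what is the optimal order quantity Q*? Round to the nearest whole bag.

997 bags

Q* = √(2DS/H) · √((H + b)/b)
   = √(2 × 70,800 × 280 / 44.2) · √((44.2 + 407) / 407)
   = 947.108 × 1.0529 ≈ 997.21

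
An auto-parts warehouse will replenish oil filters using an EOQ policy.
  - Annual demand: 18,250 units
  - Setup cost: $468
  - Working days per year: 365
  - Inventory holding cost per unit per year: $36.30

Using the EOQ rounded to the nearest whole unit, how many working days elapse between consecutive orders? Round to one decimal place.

EOQ = √(2DS/H) = √(2 × 18,250 × 468 / 36.3)
    = √(470,578.51) ≈ 685.99 → Q = 686 units
Cycle time = (working days × Q)/D = (365 × 686) / 18,250 = 13.720 days

13.7 days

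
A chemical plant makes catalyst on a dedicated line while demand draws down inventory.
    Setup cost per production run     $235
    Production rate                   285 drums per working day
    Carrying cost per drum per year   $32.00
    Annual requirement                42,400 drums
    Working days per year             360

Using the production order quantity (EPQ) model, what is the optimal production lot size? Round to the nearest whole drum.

Daily demand d = 42,400/360 = 117.778; p = 285; 1 − d/p = 0.58674
EPQ = √(2DS / (H(1 − d/p)))
    = √(2 × 42,400 × 235 / (32 × 0.58674)) ≈ 1,030.23

1,030 drums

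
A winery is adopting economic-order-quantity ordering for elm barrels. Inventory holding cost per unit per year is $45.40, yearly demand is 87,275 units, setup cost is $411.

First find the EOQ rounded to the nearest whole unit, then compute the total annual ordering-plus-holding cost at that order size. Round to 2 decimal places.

$57,070.12

EOQ = √(2DS/H) = √(2 × 87,275 × 411 / 45.4)
    = √(1,580,177.31) ≈ 1,257.05 → Q = 1,257 units
Ordering: D/Q × S = 87,275/1,257 × $411 = $28,536.22
Holding:  Q/2 × H = 1,257/2 × $45.4 = $28,533.90
Total = $28,536.22 + $28,533.90 = $57,070.12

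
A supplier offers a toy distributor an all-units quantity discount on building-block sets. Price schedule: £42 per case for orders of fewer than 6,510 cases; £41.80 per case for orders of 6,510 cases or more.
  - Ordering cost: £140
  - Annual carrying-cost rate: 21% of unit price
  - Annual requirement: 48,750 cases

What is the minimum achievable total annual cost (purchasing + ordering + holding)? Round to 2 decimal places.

£2,058,472.37

H₁ = 21%×£42 = £8.8200;  H₂ = 21%×£41.80 = £8.7780
EOQ₁ = √(2×48,750×140/8.8200) = 1,244.03  (< 6,510, feasible at tier 1)
EOQ₂ = √(2×48,750×140/8.7780) = 1,247.01  (< 6,510 → use Q = 6,510 at tier-2 price)
TC(tier 1 (EOQ₁), Q≈1,244.0) = £2,058,472.37
TC(tier 2, Q≈6,510.0) = £2,067,370.78
Minimum at tier 1 (EOQ₁): £2,058,472.37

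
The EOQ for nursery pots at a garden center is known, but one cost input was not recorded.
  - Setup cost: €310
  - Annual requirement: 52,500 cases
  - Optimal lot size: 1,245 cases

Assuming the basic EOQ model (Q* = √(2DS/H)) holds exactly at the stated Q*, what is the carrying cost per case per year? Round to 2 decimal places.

€21.00

EOQ relation: Q² = 2DS/H, so rearrange for the unknown.
H = 2DS / Q² = 2 × 52,500 × 310 / 1,245² = 20.9997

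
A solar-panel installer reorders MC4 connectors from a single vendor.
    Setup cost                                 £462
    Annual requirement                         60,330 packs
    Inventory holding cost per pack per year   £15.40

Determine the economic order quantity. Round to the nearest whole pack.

EOQ = √(2DS/H) = √(2 × 60,330 × 462 / 15.4)
    = √(3,619,800.00) ≈ 1,902.58

1,903 packs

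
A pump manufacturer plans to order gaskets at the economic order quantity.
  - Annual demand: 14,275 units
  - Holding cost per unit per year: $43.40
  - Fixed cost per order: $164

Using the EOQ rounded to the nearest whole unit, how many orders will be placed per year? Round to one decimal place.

Optimal lot size Q* = (2 × 14,275 × $164 / $43.4)^½ ≈ 328.46 → Q = 328
N = D/Q = 14,275/328 ≈ 43.521 orders/yr

43.5 orders per year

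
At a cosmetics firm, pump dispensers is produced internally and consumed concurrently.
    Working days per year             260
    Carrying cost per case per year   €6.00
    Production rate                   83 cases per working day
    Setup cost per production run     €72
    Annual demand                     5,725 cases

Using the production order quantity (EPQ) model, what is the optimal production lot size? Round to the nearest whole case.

Daily demand d = 5,725/260 = 22.019; p = 83; 1 − d/p = 0.73471
EPQ = √(2DS / (H(1 − d/p)))
    = √(2 × 5,725 × 72 / (6 × 0.73471)) ≈ 432.45

432 cases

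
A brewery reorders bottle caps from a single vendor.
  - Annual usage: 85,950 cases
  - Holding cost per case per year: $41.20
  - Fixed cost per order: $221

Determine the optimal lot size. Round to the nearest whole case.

Optimal lot size Q* = (2 × 85,950 × $221 / $41.2)^½ ≈ 960.25

960 cases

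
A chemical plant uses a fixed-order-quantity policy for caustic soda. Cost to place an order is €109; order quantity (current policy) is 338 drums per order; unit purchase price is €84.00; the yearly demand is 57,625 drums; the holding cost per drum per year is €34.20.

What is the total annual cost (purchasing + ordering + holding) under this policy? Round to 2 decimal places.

€4,864,863.01

Ordering: D/Q × S = 57,625/338 × €109 = €18,583.21
Holding:  Q/2 × H = 338/2 × €34.2 = €5,779.80
Purchase cost = D·C = 57,625 × 84 = €4,840,500.00
Total = €18,583.21 + €5,779.80 + €4,840,500.00 = €4,864,863.01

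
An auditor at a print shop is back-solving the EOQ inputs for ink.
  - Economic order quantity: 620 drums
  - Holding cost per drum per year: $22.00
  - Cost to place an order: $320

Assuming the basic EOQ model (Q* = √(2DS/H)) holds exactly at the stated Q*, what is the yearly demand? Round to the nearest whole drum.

13,214 drums per year

EOQ relation: Q² = 2DS/H, so rearrange for the unknown.
D = Q²H / (2S) = 620² × 22 / (2 × 320) = 13,213.75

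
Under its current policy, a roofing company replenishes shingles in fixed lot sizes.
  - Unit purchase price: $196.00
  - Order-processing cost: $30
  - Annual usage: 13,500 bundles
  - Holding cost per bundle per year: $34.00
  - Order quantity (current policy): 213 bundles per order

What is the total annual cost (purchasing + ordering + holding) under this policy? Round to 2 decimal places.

$2,651,522.41

Annual ordering cost = (D/Q)·S = (13,500/213) × 30 = $1,901.41
Annual holding cost  = (Q/2)·H = (213/2) × 34 = $3,621.00
Purchase cost = D·C = 13,500 × 196 = $2,646,000.00
Total = $1,901.41 + $3,621.00 + $2,646,000.00 = $2,651,522.41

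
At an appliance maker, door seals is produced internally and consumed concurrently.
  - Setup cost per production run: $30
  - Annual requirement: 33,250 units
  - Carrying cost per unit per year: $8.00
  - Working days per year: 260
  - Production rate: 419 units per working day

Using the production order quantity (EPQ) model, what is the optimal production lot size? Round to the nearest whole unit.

Daily demand d = 33,250/260 = 127.885; p = 419; 1 − d/p = 0.69479
EPQ = √(2DS / (H(1 − d/p)))
    = √(2 × 33,250 × 30 / (8 × 0.69479)) ≈ 599.10

599 units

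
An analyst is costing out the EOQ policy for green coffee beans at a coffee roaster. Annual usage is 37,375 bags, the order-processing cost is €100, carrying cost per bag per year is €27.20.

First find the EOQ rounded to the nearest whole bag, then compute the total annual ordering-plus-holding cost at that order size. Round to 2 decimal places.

EOQ = √(2DS/H) = √(2 × 37,375 × 100 / 27.2)
    = √(274,816.18) ≈ 524.23 → Q = 524 bags
Ordering: D/Q × S = 37,375/524 × €100 = €7,132.63
Holding:  Q/2 × H = 524/2 × €27.2 = €7,126.40
Total = €7,132.63 + €7,126.40 = €14,259.03

€14,259.03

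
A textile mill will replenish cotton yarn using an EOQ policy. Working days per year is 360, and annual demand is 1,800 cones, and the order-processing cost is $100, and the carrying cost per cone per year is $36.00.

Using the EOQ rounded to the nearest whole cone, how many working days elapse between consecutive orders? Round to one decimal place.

20.0 days

EOQ = √(2DS/H) = √(2 × 1,800 × 100 / 36)
    = √(10,000.00) ≈ 100.00 → Q = 100 cones
T = Q/D × 360 days = 100/1,800 × 360 = 20.000 days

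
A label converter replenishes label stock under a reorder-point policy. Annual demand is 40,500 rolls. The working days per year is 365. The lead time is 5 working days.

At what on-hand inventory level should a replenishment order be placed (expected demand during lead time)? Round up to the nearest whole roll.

Daily demand d = 40,500 / 365 = 110.959 rolls/day
Demand during lead time = 110.959 × 5 = 554.79
Reorder point = 554.79 → round up

555 rolls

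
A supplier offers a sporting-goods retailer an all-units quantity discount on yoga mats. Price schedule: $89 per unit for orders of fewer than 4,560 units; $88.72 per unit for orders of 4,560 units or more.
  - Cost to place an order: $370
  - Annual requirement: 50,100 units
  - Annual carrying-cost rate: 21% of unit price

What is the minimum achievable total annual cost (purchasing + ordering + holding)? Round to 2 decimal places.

$4,485,223.24

H₁ = 21%×$89 = $18.6900;  H₂ = 21%×$88.72 = $18.6312
EOQ₁ = √(2×50,100×370/18.6900) = 1,408.41  (< 4,560, feasible at tier 1)
EOQ₂ = √(2×50,100×370/18.6312) = 1,410.63  (< 4,560 → use Q = 4,560 at tier-2 price)
TC(tier 1 (EOQ₁), Q≈1,408.4) = $4,485,223.24
TC(tier 2, Q≈4,560.0) = $4,491,416.27
Minimum at tier 1 (EOQ₁): $4,485,223.24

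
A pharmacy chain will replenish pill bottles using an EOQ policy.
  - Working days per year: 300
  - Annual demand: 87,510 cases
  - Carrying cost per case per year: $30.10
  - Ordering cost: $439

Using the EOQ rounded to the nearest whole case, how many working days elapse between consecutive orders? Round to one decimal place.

EOQ = √(2DS/H) = √(2 × 87,510 × 439 / 30.1)
    = √(2,552,617.28) ≈ 1,597.69 → Q = 1,598 cases
Cycle time = (working days × Q)/D = (300 × 1,598) / 87,510 = 5.478 days

5.5 days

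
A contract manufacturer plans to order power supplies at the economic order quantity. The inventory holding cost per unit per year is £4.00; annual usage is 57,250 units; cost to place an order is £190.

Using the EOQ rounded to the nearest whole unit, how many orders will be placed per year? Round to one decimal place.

24.5 orders per year

Q* = √(2·D·S / H) = √(2·57,250·190 / 4) = √5,438,750.0 ≈ 2,332.11 → Q = 2,332
Orders per year = D/Q = 57,250 / 2,332 = 24.550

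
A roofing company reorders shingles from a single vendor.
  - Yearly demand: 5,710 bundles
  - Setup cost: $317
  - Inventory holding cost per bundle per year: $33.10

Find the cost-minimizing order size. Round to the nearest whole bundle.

2DS/H = 2·5,710·317/33.1 = 109,369.79
EOQ = √109,369.79 ≈ 330.71

331 bundles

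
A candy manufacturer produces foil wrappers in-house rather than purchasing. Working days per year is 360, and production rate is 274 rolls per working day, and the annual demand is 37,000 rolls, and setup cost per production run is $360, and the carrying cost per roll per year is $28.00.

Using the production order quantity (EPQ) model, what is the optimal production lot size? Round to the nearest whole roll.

d = 37,000/360 = 102.7778 rolls/day;  effective holding cost H(1 − d/p) = 28·(1 − 102.7778/274) = 17.49716
Q* = √(2DS / H_eff) = √(2·37,000·360 / 17.49716) ≈ 1,233.91

1,234 rolls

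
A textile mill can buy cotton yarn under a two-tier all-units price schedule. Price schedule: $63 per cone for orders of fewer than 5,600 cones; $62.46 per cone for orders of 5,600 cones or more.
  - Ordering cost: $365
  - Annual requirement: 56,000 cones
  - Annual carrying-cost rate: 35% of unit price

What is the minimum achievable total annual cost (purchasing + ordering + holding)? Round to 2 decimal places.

$3,558,023.39

H₁ = 35%×$63 = $22.0500;  H₂ = 35%×$62.46 = $21.8610
EOQ₁ = √(2×56,000×365/22.0500) = 1,361.61  (< 5,600, feasible at tier 1)
EOQ₂ = √(2×56,000×365/21.8610) = 1,367.48  (< 5,600 → use Q = 5,600 at tier-2 price)
TC(tier 1 (EOQ₁), Q≈1,361.6) = $3,558,023.39
TC(tier 2, Q≈5,600.0) = $3,562,620.80
Minimum at tier 1 (EOQ₁): $3,558,023.39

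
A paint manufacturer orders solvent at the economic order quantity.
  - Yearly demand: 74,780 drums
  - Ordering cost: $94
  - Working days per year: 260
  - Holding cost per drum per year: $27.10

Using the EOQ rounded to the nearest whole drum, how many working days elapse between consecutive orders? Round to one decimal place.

2.5 days

Optimal lot size Q* = (2 × 74,780 × $94 / $27.1)^½ ≈ 720.26 → Q = 720 drums
Days between orders = 260 / (D/Q) = 260 / 103.861 ≈ 2.503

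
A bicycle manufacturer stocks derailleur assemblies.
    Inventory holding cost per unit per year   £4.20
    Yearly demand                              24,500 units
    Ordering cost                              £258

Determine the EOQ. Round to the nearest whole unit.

2DS/H = 2·24,500·258/4.2 = 3,010,000.00
EOQ = √3,010,000.00 ≈ 1,734.94

1,735 units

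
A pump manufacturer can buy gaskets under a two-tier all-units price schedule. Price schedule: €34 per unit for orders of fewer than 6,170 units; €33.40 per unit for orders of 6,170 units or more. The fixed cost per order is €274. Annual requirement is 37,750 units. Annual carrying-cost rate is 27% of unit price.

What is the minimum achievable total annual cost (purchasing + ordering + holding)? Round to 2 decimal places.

€1,290,346.95

H₁ = 27%×€34 = €9.1800;  H₂ = 27%×€33.40 = €9.0180
EOQ₁ = √(2×37,750×274/9.1800) = 1,501.16  (< 6,170, feasible at tier 1)
EOQ₂ = √(2×37,750×274/9.0180) = 1,514.58  (< 6,170 → use Q = 6,170 at tier-2 price)
TC(tier 1 (EOQ₁), Q≈1,501.2) = €1,297,280.66
TC(tier 2, Q≈6,170.0) = €1,290,346.95
Minimum at tier 2: €1,290,346.95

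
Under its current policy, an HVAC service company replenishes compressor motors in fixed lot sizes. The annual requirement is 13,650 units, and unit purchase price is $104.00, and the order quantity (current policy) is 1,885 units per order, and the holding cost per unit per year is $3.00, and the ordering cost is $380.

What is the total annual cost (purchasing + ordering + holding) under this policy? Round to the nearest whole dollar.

Ordering: D/Q × S = 13,650/1,885 × $380 = $2,751.72
Holding:  Q/2 × H = 1,885/2 × $3 = $2,827.50
Purchase cost = D·C = 13,650 × 104 = $1,419,600.00
Total = $2,751.72 + $2,827.50 + $1,419,600.00 = $1,425,179.22

$1,425,179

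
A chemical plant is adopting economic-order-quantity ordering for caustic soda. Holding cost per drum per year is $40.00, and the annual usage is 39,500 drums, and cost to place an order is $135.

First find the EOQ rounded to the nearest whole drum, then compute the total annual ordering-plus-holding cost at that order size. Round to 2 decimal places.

2DS/H = 2·39,500·135/40 = 266,625.00
EOQ = √266,625.00 ≈ 516.36 → Q = 516 drums
Annual ordering cost = (D/Q)·S = (39,500/516) × 135 = $10,334.30
Annual holding cost  = (Q/2)·H = (516/2) × 40 = $10,320.00
Total = $10,334.30 + $10,320.00 = $20,654.30

$20,654.30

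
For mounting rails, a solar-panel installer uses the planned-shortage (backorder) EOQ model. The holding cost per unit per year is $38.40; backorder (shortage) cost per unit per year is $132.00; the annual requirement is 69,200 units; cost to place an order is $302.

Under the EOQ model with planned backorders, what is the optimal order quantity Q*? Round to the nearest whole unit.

Q* = √(2DS/H) · √((H + b)/b)
   = √(2 × 69,200 × 302 / 38.4) · √((38.4 + 132) / 132)
   = 1,043.292 × 1.1362 ≈ 1,185.37

1,185 units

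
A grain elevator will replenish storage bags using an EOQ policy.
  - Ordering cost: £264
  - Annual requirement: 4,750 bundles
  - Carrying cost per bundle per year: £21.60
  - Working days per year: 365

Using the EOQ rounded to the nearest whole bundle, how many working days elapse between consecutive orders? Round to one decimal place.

2DS/H = 2·4,750·264/21.6 = 116,111.11
EOQ = √116,111.11 ≈ 340.75 → Q = 341 bundles
Cycle time = (working days × Q)/D = (365 × 341) / 4,750 = 26.203 days

26.2 days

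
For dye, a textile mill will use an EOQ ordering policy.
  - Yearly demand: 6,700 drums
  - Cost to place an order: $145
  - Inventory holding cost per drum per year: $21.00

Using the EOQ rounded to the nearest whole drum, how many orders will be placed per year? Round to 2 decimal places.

22.04 orders per year

2DS/H = 2·6,700·145/21 = 92,523.81
EOQ = √92,523.81 ≈ 304.18 → Q = 304
N = D/Q = 6,700/304 ≈ 22.039 orders/yr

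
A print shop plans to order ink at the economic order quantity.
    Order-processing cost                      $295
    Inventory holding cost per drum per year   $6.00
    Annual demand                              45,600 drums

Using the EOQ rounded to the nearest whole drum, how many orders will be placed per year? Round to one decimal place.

21.5 orders per year

Q* = √(2·D·S / H) = √(2·45,600·295 / 6) = √4,484,000.0 ≈ 2,117.55 → Q = 2,118
Orders per year = D/Q = 45,600 / 2,118 = 21.530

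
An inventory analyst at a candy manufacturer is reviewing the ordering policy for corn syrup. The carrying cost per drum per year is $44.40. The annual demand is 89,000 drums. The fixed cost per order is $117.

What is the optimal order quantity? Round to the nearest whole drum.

EOQ = √(2DS/H) = √(2 × 89,000 × 117 / 44.4)
    = √(469,054.05) ≈ 684.88

685 drums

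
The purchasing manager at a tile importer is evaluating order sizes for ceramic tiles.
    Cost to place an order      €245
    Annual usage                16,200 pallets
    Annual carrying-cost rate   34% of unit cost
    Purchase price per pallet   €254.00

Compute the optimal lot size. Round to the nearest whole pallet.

Carrying cost H = €254 × 34% = €86.3600/pallet/yr
2DS/H = 2·16,200·245/86.36 = 91,917.55
EOQ = √91,917.55 ≈ 303.18

303 pallets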